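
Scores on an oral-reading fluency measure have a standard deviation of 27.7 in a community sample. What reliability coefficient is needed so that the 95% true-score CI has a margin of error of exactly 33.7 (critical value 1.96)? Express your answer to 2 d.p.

Required SEM = 33.7 / 1.96 ≈ 17.1939
r = 1 − (SEM / SD)² = 1 − (17.1939 / 27.7)² ≈ 1 − 0.3853 ≈ 0.6147

0.61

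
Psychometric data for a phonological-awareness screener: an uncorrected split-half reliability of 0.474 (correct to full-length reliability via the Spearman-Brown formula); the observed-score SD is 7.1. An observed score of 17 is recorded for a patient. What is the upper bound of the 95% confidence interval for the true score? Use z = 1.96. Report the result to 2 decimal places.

25.31

r_full = 2·0.474 / (1 + 0.474) ≃ 0.6431
SEM = 7.1000·√(1 − 0.6431) ≃ 4.2413
1.96 · SEM ≃ 8.3130
Upper bound: 17 + 8.3130 = 25.3130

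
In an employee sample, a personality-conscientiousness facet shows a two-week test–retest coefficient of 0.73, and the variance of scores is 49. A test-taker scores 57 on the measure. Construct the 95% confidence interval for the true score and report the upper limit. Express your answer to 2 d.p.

64.13

SD = √49 = 7.0000
SEM = 7.0000 · √(1 − 0.7300) = 7.0000 · √0.2700 ≈ 7.0000 · 0.5196 ≈ 3.6373
1.96 · SEM ≈ 7.1291
Upper bound: 57 + 7.1291 = 64.1291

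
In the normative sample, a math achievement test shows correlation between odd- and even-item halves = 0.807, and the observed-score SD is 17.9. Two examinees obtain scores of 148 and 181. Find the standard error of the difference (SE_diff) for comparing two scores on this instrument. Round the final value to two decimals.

Spearman-Brown: r = 2(0.807) / (1 + 0.807) = 1.614 / 1.807 ≃ 0.893
SEM = 17.900×√(1 − 0.893) ≃ 5.850
SE_diff = √2 × SEM ≃ 8.273

8.27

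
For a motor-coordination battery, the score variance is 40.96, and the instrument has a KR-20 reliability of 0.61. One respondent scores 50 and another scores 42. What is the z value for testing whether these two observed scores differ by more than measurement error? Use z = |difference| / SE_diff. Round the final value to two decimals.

σ = 40.96^(1/2) = 6.4000
SEM = 6.4000 · √(1 − 0.6100) = 6.4000 · √0.3900 ≈ 6.4000 · 0.6245 ≈ 3.9968
Standard error of the difference = 3.9968·√2 ≈ 5.6523
z = 8 / 5.6523 ≈ 1.4153

1.42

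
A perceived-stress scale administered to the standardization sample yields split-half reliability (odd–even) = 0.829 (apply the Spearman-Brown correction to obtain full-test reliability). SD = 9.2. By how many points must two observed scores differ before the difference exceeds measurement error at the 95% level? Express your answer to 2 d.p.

Full-length reliability (Spearman-Brown) = 2(0.829)/(1+0.829) ≃ 0.9065
SEM = 9.2000*√(1 − 0.9065) ≃ 2.8131
Standard error of the difference = 2.8131·√2 ≃ 3.9783
Minimum reliable difference = 1.96 * SE_diff ≃ 1.96 * 3.9783 ≃ 7.7974

7.80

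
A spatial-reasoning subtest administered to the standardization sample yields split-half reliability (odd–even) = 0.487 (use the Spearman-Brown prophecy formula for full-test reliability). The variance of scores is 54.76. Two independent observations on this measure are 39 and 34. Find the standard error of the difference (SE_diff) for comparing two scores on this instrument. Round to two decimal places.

6.15

SD = √54.76 = 7.40000
r_full = 2·0.487 / (1 + 0.487) ≈ 0.65501
SEM = 7.40000 × √(1 − 0.65501) = 7.40000 × √0.34499 ≈ 7.40000 × 0.58736 ≈ 4.34645
SE_diff = √2 × SEM ≈ 6.14681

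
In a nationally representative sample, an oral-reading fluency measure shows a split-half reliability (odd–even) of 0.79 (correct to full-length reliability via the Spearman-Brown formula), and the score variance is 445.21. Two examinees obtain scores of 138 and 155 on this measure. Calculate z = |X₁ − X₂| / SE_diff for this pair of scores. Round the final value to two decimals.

1.66

SD = √445.21 = 21.1000
Spearman-Brown: r = 2(0.79) / (1 + 0.79) = 1.5800 / 1.7900 ≈ 0.8827
SEM = 21.1000 * √(1 − 0.8827) = 21.1000 * √0.1173 ≈ 21.1000 * 0.3425 ≈ 7.2271
Standard error of the difference = 7.2271·√2 ≈ 10.2207
z = 17 / 10.2207 ≈ 1.6633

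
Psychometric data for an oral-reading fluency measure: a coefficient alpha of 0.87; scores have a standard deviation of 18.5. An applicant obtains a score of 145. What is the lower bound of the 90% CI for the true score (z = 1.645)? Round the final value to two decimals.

SEM = 18.500 * √(1 − 0.870) = 18.500 * √0.130 ≈ 18.500 * 0.361 ≈ 6.670
Half-width = 1.645*6.670 ≈ 10.973
Lower bound: 145 − 10.973 = 134.027

134.03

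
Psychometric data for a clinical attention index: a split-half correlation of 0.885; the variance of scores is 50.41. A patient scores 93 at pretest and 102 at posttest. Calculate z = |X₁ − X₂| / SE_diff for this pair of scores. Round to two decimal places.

σ = 50.41^(1/2) = 7.1000
r_full = 2·0.885 / (1 + 0.885) ≈ 0.9390
SEM = 7.1000 × √(1 − 0.9390) = 7.1000 × √0.0610 ≈ 7.1000 × 0.2470 ≈ 1.7537
SE_diff = SEM × √2 ≈ 1.7537 × 1.4142 ≈ 2.4801
z = |93 − 102| / 2.4801 = 9 / 2.4801 ≈ 3.6289

3.63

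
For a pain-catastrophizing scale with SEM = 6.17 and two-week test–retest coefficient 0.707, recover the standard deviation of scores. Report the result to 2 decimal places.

SD = 6.17 / √(1 − 0.707) ≈ 11.399

11.40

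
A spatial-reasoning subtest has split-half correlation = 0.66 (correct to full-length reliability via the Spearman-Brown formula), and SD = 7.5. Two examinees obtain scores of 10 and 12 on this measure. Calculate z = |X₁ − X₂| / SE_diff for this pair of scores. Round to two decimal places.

0.42

Full-length reliability (Spearman-Brown) = 2(0.66)/(1+0.66) ≃ 0.79518
The standard error of measurement is 7.50000×√(1 − 0.79518) ≃ 7.50000×0.45257 ≃ 3.39427.
SE_diff = √2 × SEM ≃ 4.80023
z = 2 / 4.80023 ≃ 0.41665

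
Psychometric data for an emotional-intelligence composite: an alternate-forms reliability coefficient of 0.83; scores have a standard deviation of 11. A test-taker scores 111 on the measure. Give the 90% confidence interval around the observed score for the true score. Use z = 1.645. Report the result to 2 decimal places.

The standard error of measurement is 11.000*√(1 − 0.830) ≈ 11.000*0.412 ≈ 4.535.
Margin = 1.645 * 4.535 ≈ 7.461
CI = 111 ± 7.461 → [103.539, 118.461]

[103.54, 118.46]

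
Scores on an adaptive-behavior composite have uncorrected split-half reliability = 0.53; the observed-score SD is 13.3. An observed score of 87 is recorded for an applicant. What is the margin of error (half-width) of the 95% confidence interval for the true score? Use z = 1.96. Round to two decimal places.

14.45

r_full = 2·0.53 / (1 + 0.53) ≃ 0.693
The standard error of measurement is 13.300*√(1 − 0.693) ≃ 13.300*0.554 ≃ 7.371.
Margin = 1.96 * 7.371 ≃ 14.448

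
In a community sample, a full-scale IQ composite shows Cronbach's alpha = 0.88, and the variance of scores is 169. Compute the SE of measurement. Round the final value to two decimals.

SD = √169 ≃ 13.000
The standard error of measurement is 13.000*√(1 − 0.880) ≃ 13.000*0.346 ≃ 4.503.

4.50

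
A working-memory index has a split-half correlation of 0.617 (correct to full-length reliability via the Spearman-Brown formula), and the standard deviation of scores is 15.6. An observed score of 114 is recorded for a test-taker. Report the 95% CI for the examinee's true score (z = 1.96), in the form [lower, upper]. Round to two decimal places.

Full-length reliability (Spearman-Brown) = 2(0.617)/(1+0.617) ≈ 0.7631
The standard error of measurement is 15.6000·√(1 − 0.7631) ≈ 15.6000·0.4867 ≈ 7.5922.
Margin = 1.96 · 7.5922 ≈ 14.8808
Interval: (99.1192, 128.8808)

[99.12, 128.88]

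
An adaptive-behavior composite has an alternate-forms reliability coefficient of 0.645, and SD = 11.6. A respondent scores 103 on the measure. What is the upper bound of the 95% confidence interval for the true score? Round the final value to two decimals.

116.55

SEM = 11.600*√(1 − 0.645) ≈ 6.911
Half-width = 1.96*6.911 ≈ 13.547
Upper bound: 103 + 13.547 = 116.547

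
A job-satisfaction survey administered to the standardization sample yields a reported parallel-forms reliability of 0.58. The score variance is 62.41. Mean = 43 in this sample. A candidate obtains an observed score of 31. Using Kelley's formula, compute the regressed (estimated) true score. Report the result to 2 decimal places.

Estimated true score = 0.5800·31 + (1 − 0.5800)·43 ≈ 36.0400

36.04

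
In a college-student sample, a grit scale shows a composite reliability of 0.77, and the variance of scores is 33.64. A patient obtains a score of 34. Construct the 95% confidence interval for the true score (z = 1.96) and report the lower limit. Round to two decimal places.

28.55

σ = 33.64^(1/2) = 5.800
SEM = 5.800 * √(1 − 0.770) = 5.800 * √0.230 ≈ 5.800 * 0.480 ≈ 2.782
1.96 * SEM ≈ 5.452
Lower bound: 34 − 5.452 = 28.548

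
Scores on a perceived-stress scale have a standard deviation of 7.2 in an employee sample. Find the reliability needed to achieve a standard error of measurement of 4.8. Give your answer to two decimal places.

0.56

Required reliability = 1 − (SEM/SD)² = 1 − 0.444 ≈ 0.556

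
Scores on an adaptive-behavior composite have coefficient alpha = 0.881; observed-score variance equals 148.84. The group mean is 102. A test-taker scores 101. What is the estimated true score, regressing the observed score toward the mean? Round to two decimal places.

T̂ = 0.881(101) + 0.119(102) ≈ 101.119

101.12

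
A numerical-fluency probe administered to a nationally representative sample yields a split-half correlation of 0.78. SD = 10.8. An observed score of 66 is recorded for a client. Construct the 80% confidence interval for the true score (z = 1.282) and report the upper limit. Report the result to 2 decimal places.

70.87

Full-length reliability (Spearman-Brown) = 2(0.78)/(1+0.78) ≈ 0.8764
SEM = 10.8000 * √(1 − 0.8764) = 10.8000 * √0.1236 ≈ 10.8000 * 0.3516 ≈ 3.7969
Margin = 1.282 * 3.7969 ≈ 4.8676
Upper limit = 66 + 4.8676 ≈ 70.8676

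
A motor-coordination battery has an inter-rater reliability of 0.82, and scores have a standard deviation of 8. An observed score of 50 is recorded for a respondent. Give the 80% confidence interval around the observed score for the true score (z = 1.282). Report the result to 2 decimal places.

The standard error of measurement is 8.000×√(1 − 0.820) ≈ 8.000×0.424 ≈ 3.394.
Half-width = 1.282×3.394 ≈ 4.351
Interval: (45.649, 54.351)

[45.65, 54.35]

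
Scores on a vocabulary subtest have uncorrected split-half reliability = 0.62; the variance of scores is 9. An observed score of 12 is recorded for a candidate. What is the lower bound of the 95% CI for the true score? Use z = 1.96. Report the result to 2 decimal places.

SD = √9 ≈ 3.000
Full-length reliability (Spearman-Brown) = 2(0.62)/(1+0.62) ≈ 0.765
SEM = 3.000 × √(1 − 0.765) = 3.000 × √0.235 ≈ 3.000 × 0.484 ≈ 1.453
1.96 × SEM ≈ 2.848
Lower limit = 12 − 2.848 ≈ 9.152

9.15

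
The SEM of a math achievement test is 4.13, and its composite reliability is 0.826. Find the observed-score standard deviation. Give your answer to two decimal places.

SD = 4.13 / √(1 − 0.826) ≈ 9.9009

9.90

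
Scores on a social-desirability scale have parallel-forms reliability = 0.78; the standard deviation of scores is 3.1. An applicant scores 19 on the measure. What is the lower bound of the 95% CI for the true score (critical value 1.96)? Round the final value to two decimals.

SEM = 3.10000 × √(1 − 0.78000) = 3.10000 × √0.22000 ≃ 3.10000 × 0.46904 ≃ 1.45403
Half-width = 1.96×1.45403 ≃ 2.84990
Lower limit = 19 − 2.84990 ≃ 16.15010

16.15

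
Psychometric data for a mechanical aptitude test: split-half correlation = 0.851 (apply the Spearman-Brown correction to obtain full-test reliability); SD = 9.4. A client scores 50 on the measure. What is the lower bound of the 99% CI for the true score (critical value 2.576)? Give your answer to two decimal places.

43.13

Spearman-Brown: r = 2(0.851) / (1 + 0.851) = 1.70200 / 1.85100 ≈ 0.91950
SEM = 9.40000 · √(1 − 0.91950) = 9.40000 · √0.08050 ≈ 9.40000 · 0.28372 ≈ 2.66697
Half-width = 2.576·2.66697 ≈ 6.87011
Lower bound: 50 − 6.87011 = 43.12989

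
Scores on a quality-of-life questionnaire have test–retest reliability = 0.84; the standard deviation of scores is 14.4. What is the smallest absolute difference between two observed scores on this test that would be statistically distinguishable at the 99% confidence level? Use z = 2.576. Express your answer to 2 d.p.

The standard error of measurement is 14.40000·√(1 − 0.84000) ≈ 14.40000·0.40000 ≈ 5.76000.
Standard error of the difference = 5.76000·√2 ≈ 8.14587
Smallest detectable difference = 2.576·8.14587 ≈ 20.98376

20.98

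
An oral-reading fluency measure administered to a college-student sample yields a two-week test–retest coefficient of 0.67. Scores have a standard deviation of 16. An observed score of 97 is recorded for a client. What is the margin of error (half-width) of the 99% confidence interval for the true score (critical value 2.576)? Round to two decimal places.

SEM = 16.000 × √(1 − 0.670) = 16.000 × √0.330 ≈ 16.000 × 0.574 ≈ 9.191
Half-width = 2.576×9.191 ≈ 23.677

23.68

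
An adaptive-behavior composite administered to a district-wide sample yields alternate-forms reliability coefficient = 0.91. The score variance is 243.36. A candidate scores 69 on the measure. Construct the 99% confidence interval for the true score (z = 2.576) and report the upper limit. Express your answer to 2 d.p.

SD = √243.36 ≃ 15.60000
SEM = 15.60000 × √(1 − 0.91000) = 15.60000 × √0.09000 ≃ 15.60000 × 0.30000 ≃ 4.68000
Margin = 2.576 × 4.68000 ≃ 12.05568
Upper bound: 69 + 12.05568 = 81.05568

81.06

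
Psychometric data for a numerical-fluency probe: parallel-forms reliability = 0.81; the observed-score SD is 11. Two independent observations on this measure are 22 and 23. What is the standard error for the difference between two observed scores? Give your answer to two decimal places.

The standard error of measurement is 11.00000·√(1 − 0.81000) ≈ 11.00000·0.43589 ≈ 4.79479.
SE_diff = √2 · SEM ≈ 6.78086

6.78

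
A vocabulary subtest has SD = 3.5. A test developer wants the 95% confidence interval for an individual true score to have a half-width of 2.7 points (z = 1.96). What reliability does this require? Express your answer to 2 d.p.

Required SEM = 2.7 / 1.96 ≃ 1.37755
r = 1 − (1.37755/3.5)² ≃ 1 − 0.15491 ≃ 0.84509

0.85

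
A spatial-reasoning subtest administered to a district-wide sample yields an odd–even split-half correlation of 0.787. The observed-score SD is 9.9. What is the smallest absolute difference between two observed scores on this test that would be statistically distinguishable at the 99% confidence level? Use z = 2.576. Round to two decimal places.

Full-length reliability (Spearman-Brown) = 2(0.787)/(1+0.787) ≈ 0.88081
SEM = 9.90000 * √(1 − 0.88081) = 9.90000 * √0.11919 ≈ 9.90000 * 0.34525 ≈ 3.41793
Standard error of the difference = 3.41793·√2 ≈ 4.83368
Smallest detectable difference = 2.576*4.83368 ≈ 12.45155

12.45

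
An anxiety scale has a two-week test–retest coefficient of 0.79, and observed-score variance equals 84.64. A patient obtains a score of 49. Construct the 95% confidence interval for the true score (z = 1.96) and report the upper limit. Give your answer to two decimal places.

σ = 84.64^(1/2) = 9.20000
The standard error of measurement is 9.20000·√(1 − 0.79000) ≈ 9.20000·0.45826 ≈ 4.21597.
Margin = 1.96 · 4.21597 ≈ 8.26330
Upper bound: 49 + 8.26330 = 57.26330

57.26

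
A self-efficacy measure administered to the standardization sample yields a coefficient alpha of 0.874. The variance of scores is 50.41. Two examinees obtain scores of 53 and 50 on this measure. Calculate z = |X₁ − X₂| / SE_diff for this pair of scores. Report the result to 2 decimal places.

0.84

σ = 50.41^(1/2) = 7.1000
SEM = 7.1000 · √(1 − 0.8740) = 7.1000 · √0.1260 ≈ 7.1000 · 0.3550 ≈ 2.5202
SE_diff = SEM · √2 ≈ 2.5202 · 1.4142 ≈ 3.5642
z = 3 / 3.5642 ≈ 0.8417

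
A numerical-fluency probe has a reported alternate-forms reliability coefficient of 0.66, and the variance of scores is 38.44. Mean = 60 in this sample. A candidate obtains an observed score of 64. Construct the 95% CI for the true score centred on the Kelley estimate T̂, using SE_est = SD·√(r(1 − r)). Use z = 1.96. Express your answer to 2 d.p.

[56.88, 68.40]

SD = √38.44 = 6.200
Estimated true score = 0.660*64 + (1 − 0.660)*60 ≈ 62.640
SE_est = 6.200*√(0.660*0.340) ≈ 2.937
CI = 62.640 ± 1.96 * 2.937 → [56.883, 68.397]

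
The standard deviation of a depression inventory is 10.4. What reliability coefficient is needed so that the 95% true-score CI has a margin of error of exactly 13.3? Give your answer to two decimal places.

Required SEM = 13.3 / 1.96 ≈ 6.786
r = 1 − (SEM / SD)² = 1 − (6.786 / 10.4)² ≈ 1 − 0.426 ≈ 0.574

0.57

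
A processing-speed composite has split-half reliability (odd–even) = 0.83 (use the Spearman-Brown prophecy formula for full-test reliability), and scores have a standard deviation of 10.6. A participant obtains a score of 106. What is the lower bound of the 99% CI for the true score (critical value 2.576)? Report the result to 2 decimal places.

Spearman-Brown: r = 2(0.83) / (1 + 0.83) = 1.6600 / 1.8300 ≃ 0.9071
SEM = 10.6000 * √(1 − 0.9071) = 10.6000 * √0.0929 ≃ 10.6000 * 0.3048 ≃ 3.2308
Margin = 2.576 * 3.2308 ≃ 8.3224
Lower bound: 106 − 8.3224 = 97.6776

97.68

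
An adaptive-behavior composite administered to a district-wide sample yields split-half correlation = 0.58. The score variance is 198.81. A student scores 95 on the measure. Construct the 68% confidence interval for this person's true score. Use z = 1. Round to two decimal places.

SD = √198.81 = 14.1000
r_full = 2·0.58 / (1 + 0.58) ≃ 0.7342
SEM = 14.1000 * √(1 − 0.7342) = 14.1000 * √0.2658 ≃ 14.1000 * 0.5156 ≃ 7.2697
1 * SEM ≃ 7.2697
CI = 95 ± 7.2697 → [87.7303, 102.2697]

[87.73, 102.27]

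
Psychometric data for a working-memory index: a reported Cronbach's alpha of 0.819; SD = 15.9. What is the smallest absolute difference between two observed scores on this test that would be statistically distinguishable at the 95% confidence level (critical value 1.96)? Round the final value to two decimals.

SEM = 15.90000×√(1 − 0.81900) ≈ 6.76451
SE_diff = SEM × √2 ≈ 6.76451 × 1.41421 ≈ 9.56646
Minimum reliable difference = 1.96 × SE_diff ≈ 1.96 × 9.56646 ≈ 18.75027

18.75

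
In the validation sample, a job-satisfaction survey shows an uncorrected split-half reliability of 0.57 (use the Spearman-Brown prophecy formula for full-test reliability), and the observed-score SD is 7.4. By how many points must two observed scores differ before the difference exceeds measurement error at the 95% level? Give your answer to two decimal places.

Full-length reliability (Spearman-Brown) = 2(0.57)/(1+0.57) ≈ 0.7261
SEM = 7.4000 · √(1 − 0.7261) = 7.4000 · √0.2739 ≈ 7.4000 · 0.5233 ≈ 3.8727
SE_diff = SEM · √2 ≈ 3.8727 · 1.4142 ≈ 5.4769
Smallest detectable difference = 1.96·5.4769 ≈ 10.7346

10.73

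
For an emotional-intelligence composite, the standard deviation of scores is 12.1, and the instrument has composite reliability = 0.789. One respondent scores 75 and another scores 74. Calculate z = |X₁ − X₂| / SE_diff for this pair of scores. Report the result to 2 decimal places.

0.13

SEM = 12.100 * √(1 − 0.789) = 12.100 * √0.211 ≈ 12.100 * 0.459 ≈ 5.558
Standard error of the difference = 5.558·√2 ≈ 7.860
z = 1 / 7.860 ≈ 0.127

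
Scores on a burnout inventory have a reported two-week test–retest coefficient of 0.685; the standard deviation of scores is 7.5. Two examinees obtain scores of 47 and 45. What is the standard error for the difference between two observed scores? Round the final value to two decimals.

SEM = 7.5000 · √(1 − 0.6850) = 7.5000 · √0.3150 ≈ 7.5000 · 0.5612 ≈ 4.2094
SE_diff = √2 · SEM ≈ 5.9529

5.95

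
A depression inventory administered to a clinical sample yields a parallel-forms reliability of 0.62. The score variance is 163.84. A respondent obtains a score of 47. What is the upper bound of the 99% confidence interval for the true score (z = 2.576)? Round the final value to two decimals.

67.33

SD = √163.84 = 12.800
The standard error of measurement is 12.800×√(1 − 0.620) ≃ 12.800×0.616 ≃ 7.890.
Margin = 2.576 × 7.890 ≃ 20.326
Upper limit = 47 + 20.326 ≃ 67.326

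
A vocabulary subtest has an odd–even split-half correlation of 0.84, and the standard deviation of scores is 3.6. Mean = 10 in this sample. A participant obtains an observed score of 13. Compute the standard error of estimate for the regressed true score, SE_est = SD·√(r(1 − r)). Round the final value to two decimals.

Spearman-Brown: r = 2(0.84) / (1 + 0.84) = 1.6800 / 1.8400 ≃ 0.9130
SE_est = 3.6000*√(0.9130*0.0870) ≃ 1.0144

1.01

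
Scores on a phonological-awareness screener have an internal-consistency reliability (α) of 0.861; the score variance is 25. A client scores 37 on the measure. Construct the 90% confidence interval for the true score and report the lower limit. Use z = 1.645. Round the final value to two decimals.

33.93

SD = √25 ≃ 5.000
SEM = 5.000 * √(1 − 0.861) = 5.000 * √0.139 ≃ 5.000 * 0.373 ≃ 1.864
Half-width = 1.645*1.864 ≃ 3.067
Lower bound: 37 − 3.067 = 33.933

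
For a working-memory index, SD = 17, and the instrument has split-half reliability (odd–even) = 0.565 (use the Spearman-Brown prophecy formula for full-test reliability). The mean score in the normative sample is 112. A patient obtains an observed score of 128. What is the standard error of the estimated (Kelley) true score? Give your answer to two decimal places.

r_full = 2·0.565 / (1 + 0.565) ≈ 0.7220
SE_est = 17.0000·√(0.7220·0.2780) ≈ 7.6159

7.62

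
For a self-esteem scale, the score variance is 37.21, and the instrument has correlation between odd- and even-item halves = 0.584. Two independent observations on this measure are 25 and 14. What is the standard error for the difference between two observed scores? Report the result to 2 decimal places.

4.42

SD = √37.21 ≈ 6.10000
Full-length reliability (Spearman-Brown) = 2(0.584)/(1+0.584) ≈ 0.73737
SEM = 6.10000*√(1 − 0.73737) ≈ 3.12607
Standard error of the difference = 3.12607·√2 ≈ 4.42093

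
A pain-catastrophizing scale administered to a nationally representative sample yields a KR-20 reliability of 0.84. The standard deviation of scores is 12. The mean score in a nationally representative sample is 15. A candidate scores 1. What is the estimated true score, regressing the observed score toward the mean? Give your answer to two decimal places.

3.24

T̂ = 0.840(1) + 0.160(15) ≈ 3.240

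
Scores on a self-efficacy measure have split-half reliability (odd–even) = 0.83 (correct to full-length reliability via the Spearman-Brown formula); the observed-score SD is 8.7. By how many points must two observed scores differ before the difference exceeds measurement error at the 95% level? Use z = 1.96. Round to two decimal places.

Full-length reliability (Spearman-Brown) = 2(0.83)/(1+0.83) ≃ 0.9071
SEM = 8.7000*√(1 − 0.9071) ≃ 2.6517
Standard error of the difference = 2.6517·√2 ≃ 3.7500
Minimum reliable difference = 1.96 * SE_diff ≃ 1.96 * 3.7500 ≃ 7.3500

7.35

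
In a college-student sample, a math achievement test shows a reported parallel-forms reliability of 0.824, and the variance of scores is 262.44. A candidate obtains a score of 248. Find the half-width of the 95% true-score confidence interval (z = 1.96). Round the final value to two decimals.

SD = √262.44 ≈ 16.2000
SEM = 16.2000 * √(1 − 0.8240) = 16.2000 * √0.1760 ≈ 16.2000 * 0.4195 ≈ 6.7963
1.96 * SEM ≈ 13.3207

13.32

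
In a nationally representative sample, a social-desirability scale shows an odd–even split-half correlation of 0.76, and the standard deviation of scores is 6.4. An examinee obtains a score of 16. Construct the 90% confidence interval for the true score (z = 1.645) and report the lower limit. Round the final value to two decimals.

Full-length reliability (Spearman-Brown) = 2(0.76)/(1+0.76) ≃ 0.86364
SEM = 6.40000*√(1 − 0.86364) ≃ 2.36336
1.645 * SEM ≃ 3.88772
Lower bound: 16 − 3.88772 = 12.11228

12.11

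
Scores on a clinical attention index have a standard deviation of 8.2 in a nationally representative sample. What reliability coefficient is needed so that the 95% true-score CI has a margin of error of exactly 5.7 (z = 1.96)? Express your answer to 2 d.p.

0.87

SEM needed = half-width / z = 5.7/1.96 ≈ 2.9082
r = 1 − (SEM / SD)² = 1 − (2.9082 / 8.2)² ≈ 1 − 0.1258 ≈ 0.8742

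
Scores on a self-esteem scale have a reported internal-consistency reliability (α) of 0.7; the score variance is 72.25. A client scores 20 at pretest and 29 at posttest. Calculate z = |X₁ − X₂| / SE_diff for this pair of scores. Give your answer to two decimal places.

1.37

SD = √72.25 = 8.500
The standard error of measurement is 8.500×√(1 − 0.700) ≈ 8.500×0.548 ≈ 4.656.
SE_diff = SEM × √2 ≈ 4.656 × 1.414 ≈ 6.584
z = |20 − 29| / 6.584 = 9 / 6.584 ≈ 1.367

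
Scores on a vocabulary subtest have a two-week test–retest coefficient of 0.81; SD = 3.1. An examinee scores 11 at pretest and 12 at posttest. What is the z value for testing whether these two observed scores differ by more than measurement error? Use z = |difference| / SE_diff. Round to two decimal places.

0.52

SEM = 3.1000·√(1 − 0.8100) ≈ 1.3513
SE_diff = √2 · SEM ≈ 1.9110
z = 1 / 1.9110 ≈ 0.5233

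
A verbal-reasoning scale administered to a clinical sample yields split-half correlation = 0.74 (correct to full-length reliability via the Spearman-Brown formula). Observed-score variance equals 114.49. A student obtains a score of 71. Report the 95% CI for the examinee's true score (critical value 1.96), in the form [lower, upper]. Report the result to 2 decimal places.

[62.89, 79.11]

σ = 114.49^(1/2) = 10.700
Full-length reliability (Spearman-Brown) = 2(0.74)/(1+0.74) ≈ 0.851
SEM = 10.700 · √(1 − 0.851) = 10.700 · √0.149 ≈ 10.700 · 0.387 ≈ 4.136
Half-width = 1.96·4.136 ≈ 8.107
CI = 71 ± 8.107 → [62.893, 79.107]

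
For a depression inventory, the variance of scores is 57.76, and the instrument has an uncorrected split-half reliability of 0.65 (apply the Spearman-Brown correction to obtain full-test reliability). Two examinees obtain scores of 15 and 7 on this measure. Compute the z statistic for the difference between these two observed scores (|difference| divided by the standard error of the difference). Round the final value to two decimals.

σ = 57.76^(1/2) = 7.6000
r_full = 2·0.65 / (1 + 0.65) ≈ 0.7879
SEM = 7.6000 × √(1 − 0.7879) = 7.6000 × √0.2121 ≈ 7.6000 × 0.4606 ≈ 3.5003
SE_diff = SEM × √2 ≈ 3.5003 × 1.4142 ≈ 4.9502
z = 8 / 4.9502 ≈ 1.6161

1.62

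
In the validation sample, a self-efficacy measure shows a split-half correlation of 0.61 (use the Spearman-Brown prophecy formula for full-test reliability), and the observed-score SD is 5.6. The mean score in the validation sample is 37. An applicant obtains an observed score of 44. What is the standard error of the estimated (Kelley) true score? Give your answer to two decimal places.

r_full = 2·0.61 / (1 + 0.61) ≃ 0.7578
SE_est = 5.6000·√[r(1 − r)] ≃ 2.3992

2.40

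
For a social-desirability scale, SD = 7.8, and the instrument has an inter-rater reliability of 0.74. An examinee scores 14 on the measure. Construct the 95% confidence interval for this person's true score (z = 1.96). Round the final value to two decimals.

SEM = 7.8000×√(1 − 0.7400) ≈ 3.9772
Half-width = 1.96×3.9772 ≈ 7.7954
CI = 14 ± 7.7954 → [6.2046, 21.7954]

[6.20, 21.80]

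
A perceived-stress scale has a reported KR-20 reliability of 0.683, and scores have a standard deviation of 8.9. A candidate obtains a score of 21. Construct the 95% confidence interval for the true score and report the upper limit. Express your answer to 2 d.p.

The standard error of measurement is 8.900*√(1 − 0.683) ≈ 8.900*0.563 ≈ 5.011.
Half-width = 1.96*5.011 ≈ 9.821
Upper limit = 21 + 9.821 ≈ 30.821

30.82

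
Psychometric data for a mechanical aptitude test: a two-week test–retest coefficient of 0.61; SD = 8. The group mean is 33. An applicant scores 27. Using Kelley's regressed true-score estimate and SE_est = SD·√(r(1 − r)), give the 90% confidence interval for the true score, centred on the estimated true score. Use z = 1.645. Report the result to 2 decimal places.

T̂ = 0.610(27) + 0.390(33) ≈ 29.340
SE_est = SD · √(r(1 − r)) = 8.000 · √0.238 ≈ 8.000 · 0.488 ≈ 3.902
CI = 29.340 ± 1.645 · 3.902 → [22.921, 35.759]

[22.92, 35.76]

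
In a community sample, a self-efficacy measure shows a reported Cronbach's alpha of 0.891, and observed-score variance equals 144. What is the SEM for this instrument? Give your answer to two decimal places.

SD = √144 = 12.0000
The standard error of measurement is 12.0000×√(1 − 0.8910) ≈ 12.0000×0.3302 ≈ 3.9618.

3.96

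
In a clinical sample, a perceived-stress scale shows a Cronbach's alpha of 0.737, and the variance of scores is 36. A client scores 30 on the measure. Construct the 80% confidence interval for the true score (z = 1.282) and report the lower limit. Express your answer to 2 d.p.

SD = √36 ≃ 6.0000
SEM = 6.0000 · √(1 − 0.7370) = 6.0000 · √0.2630 ≃ 6.0000 · 0.5128 ≃ 3.0770
1.282 · SEM ≃ 3.9447
Lower bound: 30 − 3.9447 = 26.0553

26.06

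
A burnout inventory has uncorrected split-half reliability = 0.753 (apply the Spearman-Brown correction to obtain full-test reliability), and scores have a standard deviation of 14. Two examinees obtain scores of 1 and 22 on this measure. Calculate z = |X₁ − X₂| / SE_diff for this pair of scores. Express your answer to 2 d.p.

Full-length reliability (Spearman-Brown) = 2(0.753)/(1+0.753) ≈ 0.859
The standard error of measurement is 14.000×√(1 − 0.859) ≈ 14.000×0.375 ≈ 5.255.
Standard error of the difference = 5.255·√2 ≈ 7.432
z = |1 − 22| / 7.432 = 21 / 7.432 ≈ 2.826

2.83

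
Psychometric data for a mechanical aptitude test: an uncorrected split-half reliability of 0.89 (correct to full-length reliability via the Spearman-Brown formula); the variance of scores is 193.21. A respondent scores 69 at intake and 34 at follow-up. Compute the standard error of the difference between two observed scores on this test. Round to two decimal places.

σ = 193.21^(1/2) = 13.90000
r_full = 2·0.89 / (1 + 0.89) ≈ 0.94180
SEM = 13.90000 * √(1 − 0.94180) = 13.90000 * √0.05820 ≈ 13.90000 * 0.24125 ≈ 3.35336
Standard error of the difference = 3.35336·√2 ≈ 4.74237

4.74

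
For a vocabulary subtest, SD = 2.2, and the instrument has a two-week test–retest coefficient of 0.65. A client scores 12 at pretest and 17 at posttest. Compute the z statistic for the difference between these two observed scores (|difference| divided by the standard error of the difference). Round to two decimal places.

2.72

The standard error of measurement is 2.2000*√(1 − 0.6500) ≈ 2.2000*0.5916 ≈ 1.3015.
SE_diff = √2 * SEM ≈ 1.8407
z = 5 / 1.8407 ≈ 2.7164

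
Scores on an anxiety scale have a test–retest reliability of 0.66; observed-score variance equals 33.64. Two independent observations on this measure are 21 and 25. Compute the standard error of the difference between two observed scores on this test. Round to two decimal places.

4.78

SD = √33.64 ≈ 5.800
SEM = 5.800×√(1 − 0.660) ≈ 3.382
Standard error of the difference = 3.382·√2 ≈ 4.783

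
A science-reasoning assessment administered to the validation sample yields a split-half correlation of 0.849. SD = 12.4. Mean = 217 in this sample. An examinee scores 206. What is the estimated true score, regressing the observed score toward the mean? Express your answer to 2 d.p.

206.90

r_full = 2·0.849 / (1 + 0.849) ≈ 0.9183
T̂ = r·X + (1 − r)·M = 0.9183·206 + 0.0817·217 ≈ 189.1769 + 17.7215 ≈ 206.8983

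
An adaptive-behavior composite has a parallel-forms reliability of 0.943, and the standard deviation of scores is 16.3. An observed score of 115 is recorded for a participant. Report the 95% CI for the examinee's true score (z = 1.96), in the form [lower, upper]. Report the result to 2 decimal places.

[107.37, 122.63]

SEM = 16.300 · √(1 − 0.943) = 16.300 · √0.057 ≃ 16.300 · 0.239 ≃ 3.892
1.96 · SEM ≃ 7.627
CI = 115 ± 7.627 → [107.373, 122.627]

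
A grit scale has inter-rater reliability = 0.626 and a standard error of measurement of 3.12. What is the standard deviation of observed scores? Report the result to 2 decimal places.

σ = SEM·(1 − r)^(−1/2) ≈ 3.12×1.635 ≈ 5.102

5.10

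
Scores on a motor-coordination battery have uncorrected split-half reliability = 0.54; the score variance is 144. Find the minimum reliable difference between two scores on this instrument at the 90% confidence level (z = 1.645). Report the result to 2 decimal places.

SD = √144 = 12.00000
r_full = 2·0.54 / (1 + 0.54) ≈ 0.70130
SEM = 12.00000 · √(1 − 0.70130) = 12.00000 · √0.29870 ≈ 12.00000 · 0.54654 ≈ 6.55843
SE_diff = √2 · SEM ≈ 9.27502
Minimum reliable difference = 1.645 · SE_diff ≈ 1.645 · 9.27502 ≈ 15.25741

15.26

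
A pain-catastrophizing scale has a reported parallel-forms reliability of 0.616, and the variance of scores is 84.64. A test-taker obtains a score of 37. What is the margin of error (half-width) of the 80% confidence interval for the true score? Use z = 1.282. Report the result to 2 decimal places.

7.31

SD = √84.64 ≈ 9.20000
SEM = 9.20000 * √(1 − 0.61600) = 9.20000 * √0.38400 ≈ 9.20000 * 0.61968 ≈ 5.70103
Margin = 1.282 * 5.70103 ≈ 7.30872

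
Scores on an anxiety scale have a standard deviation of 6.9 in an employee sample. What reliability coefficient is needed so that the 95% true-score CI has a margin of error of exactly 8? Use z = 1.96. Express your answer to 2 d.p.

SEM needed = half-width / z = 8/1.96 ≈ 4.082
Required reliability = 1 − (SEM/SD)² = 1 − 0.350 ≈ 0.650

0.65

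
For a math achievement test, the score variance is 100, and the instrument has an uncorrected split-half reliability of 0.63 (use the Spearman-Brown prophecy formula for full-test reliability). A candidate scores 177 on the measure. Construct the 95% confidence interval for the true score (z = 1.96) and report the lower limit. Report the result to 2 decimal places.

167.66

SD = √100 = 10.000
r_full = 2·0.63 / (1 + 0.63) ≈ 0.773
SEM = 10.000 · √(1 − 0.773) = 10.000 · √0.227 ≈ 10.000 · 0.476 ≈ 4.764
Margin = 1.96 · 4.764 ≈ 9.338
Lower limit = 177 − 9.338 ≈ 167.662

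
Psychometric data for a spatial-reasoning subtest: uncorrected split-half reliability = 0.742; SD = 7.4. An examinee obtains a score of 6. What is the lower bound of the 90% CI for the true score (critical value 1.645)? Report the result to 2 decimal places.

1.32

r_full = 2·0.742 / (1 + 0.742) ≈ 0.852
SEM = 7.400 × √(1 − 0.852) = 7.400 × √0.148 ≈ 7.400 × 0.385 ≈ 2.848
Margin = 1.645 × 2.848 ≈ 4.685
Lower bound: 6 − 4.685 = 1.315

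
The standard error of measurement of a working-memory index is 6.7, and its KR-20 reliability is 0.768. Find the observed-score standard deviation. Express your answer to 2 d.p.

SD = 6.7 / √(1 − 0.768) ≈ 13.910

13.91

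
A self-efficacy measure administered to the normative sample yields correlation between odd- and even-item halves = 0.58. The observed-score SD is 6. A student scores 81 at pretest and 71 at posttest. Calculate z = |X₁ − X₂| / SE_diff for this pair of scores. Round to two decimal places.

2.29

Full-length reliability (Spearman-Brown) = 2(0.58)/(1+0.58) ≃ 0.73418
SEM = 6.00000 × √(1 − 0.73418) = 6.00000 × √0.26582 ≃ 6.00000 × 0.51558 ≃ 3.09348
Standard error of the difference = 3.09348·√2 ≃ 4.37484
z = 10 / 4.37484 ≃ 2.28580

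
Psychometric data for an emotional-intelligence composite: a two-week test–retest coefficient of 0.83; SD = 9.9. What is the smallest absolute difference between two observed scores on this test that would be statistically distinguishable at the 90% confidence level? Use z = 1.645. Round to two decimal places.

9.50

The standard error of measurement is 9.900·√(1 − 0.830) ≃ 9.900·0.412 ≃ 4.082.
SE_diff = SEM · √2 ≃ 4.082 · 1.414 ≃ 5.773
Minimum reliable difference = 1.645 · SE_diff ≃ 1.645 · 5.773 ≃ 9.496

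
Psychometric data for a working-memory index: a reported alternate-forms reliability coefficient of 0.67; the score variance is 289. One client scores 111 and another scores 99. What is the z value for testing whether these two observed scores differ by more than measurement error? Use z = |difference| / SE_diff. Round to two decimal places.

SD = √289 = 17.0000
SEM = 17.0000×√(1 − 0.6700) ≈ 9.7658
SE_diff = √2 × SEM ≈ 13.8109
z = 12 / 13.8109 ≈ 0.8689

0.87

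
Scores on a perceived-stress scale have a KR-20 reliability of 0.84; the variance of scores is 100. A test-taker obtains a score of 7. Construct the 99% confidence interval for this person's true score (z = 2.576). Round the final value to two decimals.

SD = √100 = 10.00000
The standard error of measurement is 10.00000*√(1 − 0.84000) ≈ 10.00000*0.40000 ≈ 4.00000.
Half-width = 2.576*4.00000 ≈ 10.30400
99% CI: 7 ± 10.30400 = [-3.30400, 17.30400]

[-3.30, 17.30]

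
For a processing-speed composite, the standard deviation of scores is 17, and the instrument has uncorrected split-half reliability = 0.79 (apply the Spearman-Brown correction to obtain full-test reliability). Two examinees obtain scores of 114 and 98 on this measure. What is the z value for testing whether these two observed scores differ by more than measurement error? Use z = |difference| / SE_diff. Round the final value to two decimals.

Full-length reliability (Spearman-Brown) = 2(0.79)/(1+0.79) ≈ 0.8827
The standard error of measurement is 17.0000×√(1 − 0.8827) ≈ 17.0000×0.3425 ≈ 5.8228.
Standard error of the difference = 5.8228·√2 ≈ 8.2347
z = |114 − 98| / 8.2347 = 16 / 8.2347 ≈ 1.9430

1.94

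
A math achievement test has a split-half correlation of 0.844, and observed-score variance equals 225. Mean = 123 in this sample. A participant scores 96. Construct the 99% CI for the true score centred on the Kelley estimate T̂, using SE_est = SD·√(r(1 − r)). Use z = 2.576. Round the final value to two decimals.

[87.53, 109.04]

SD = √225 = 15.00000
Spearman-Brown: r = 2(0.844) / (1 + 0.844) = 1.68800 / 1.84400 ≈ 0.91540
T̂ = r·X + (1 − r)·M = 0.91540*96 + 0.08460*123 ≈ 87.87852 + 10.40564 ≈ 98.28416
SE_est = SD * √(r(1 − r)) = 15.00000 * √0.07744 ≈ 15.00000 * 0.27828 ≈ 4.17425
99% CI: 98.28416 ± 10.75288 ≈ (87.53129, 109.03704)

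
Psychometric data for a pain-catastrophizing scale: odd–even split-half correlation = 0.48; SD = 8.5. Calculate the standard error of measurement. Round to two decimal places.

Spearman-Brown: r = 2(0.48) / (1 + 0.48) = 0.9600 / 1.4800 ≈ 0.6486
SEM = 8.5000·√(1 − 0.6486) ≈ 5.0384

5.04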